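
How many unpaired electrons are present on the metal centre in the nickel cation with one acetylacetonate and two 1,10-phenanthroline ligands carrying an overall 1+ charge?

2 unpaired electrons

Summing ligand charges against the +1 overall charge gives an oxidation state of +2 for nickel.
Nickel is a group-10 element; Ni(II) is therefore d⁸.
Counting donor atoms: 1×acetylacetonate (bidentate) → 2 donors; 2×1,10-phenanthroline (bidentate) → 4 donors. Coordination number = 6.
In an octahedral field the d⁸ configuration is t₂g⁶e_g² (only one arrangement possible), giving 2 unpaired electrons.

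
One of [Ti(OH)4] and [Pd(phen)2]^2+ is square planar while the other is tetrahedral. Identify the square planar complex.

For [Ti(OH)4]: Summing ligand charges against the 0 overall charge gives an oxidation state of +4 for titanium. Ti sits in group 4, so the d-electron count is 4 − 4 = 0. A d⁰ ion has no crystal-field stabilisation preference between square planar and tetrahedral, so four ligands adopt the sterically favoured tetrahedral geometry. → tetrahedral.
For [Pd(phen)2]^2+: 1,10-phenanthroline is neutral; balancing the +2 overall charge requires Pd(II). Pd sits in group 10, so the d-electron count is 10 − 2 = 8. A 4d d⁸ ion has a large crystal-field splitting; square planar leaves the high-energy d_{x²−y²} orbital empty and maximises CFSE. → square planar.

[Pd(phen)2]^2+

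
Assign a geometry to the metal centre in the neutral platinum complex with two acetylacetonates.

Summing ligand charges against the 0 overall charge gives an oxidation state of +2 for platinum.
Group 10 minus oxidation state 2 gives a d⁸ configuration.
Counting donor atoms: 2×acetylacetonate (bidentate) → 4 donors. Coordination number = 4.
A 5d d⁸ ion has a large crystal-field splitting; square planar leaves the high-energy d_{x²−y²} orbital empty and maximises CFSE.

square planar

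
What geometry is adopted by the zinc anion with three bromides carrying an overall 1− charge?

trigonal planar

Ligand charges: each bromide is −1. With an overall charge of −1 the zinc centre must be in the +2 oxidation state.
Zn sits in group 12, so the d-electron count is 12 − 2 = 10.
With 3 monodentate ligands the coordination number is 3.
Three ligands around a d¹⁰ centre minimise repulsion in a trigonal-planar arrangement.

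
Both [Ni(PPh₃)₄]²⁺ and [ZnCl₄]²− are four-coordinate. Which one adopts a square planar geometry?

For [Ni(PPh₃)₄]²⁺: Summing ligand charges against the +2 overall charge gives an oxidation state of +2 for nickel. Nickel is a group-10 element; Ni(II) is therefore d⁸. Triphenylphosphine is a strong-field ligand (high in the spectrochemical series). A 3d d⁸ ion with strong-field ligands gains enough CFSE to favour square planar over tetrahedral. → square planar.
For [ZnCl₄]²−: Summing ligand charges against the −2 overall charge gives an oxidation state of +2 for zinc. Group 12 minus oxidation state 2 gives a d¹⁰ configuration. A d¹⁰ ion has no crystal-field stabilisation preference between square planar and tetrahedral, so four ligands adopt the sterically favoured tetrahedral geometry. → tetrahedral.

[Ni(PPh₃)₄]²⁺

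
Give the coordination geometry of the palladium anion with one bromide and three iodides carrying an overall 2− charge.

square planar

Summing ligand charges against the −2 overall charge gives an oxidation state of +2 for palladium.
Group 10 minus oxidation state 2 gives a d⁸ configuration.
Coordination number: 4.
A 4d d⁸ ion has a large crystal-field splitting; square planar leaves the high-energy d_{x²−y²} orbital empty and maximises CFSE.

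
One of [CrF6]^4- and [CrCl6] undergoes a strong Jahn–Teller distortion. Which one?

[CrF6]^4-: Ligand charges: each fluoride is −1. With an overall charge of −4 the chromium centre must be in the +2 oxidation state. Group 6 minus oxidation state 2 gives a d⁴ configuration. Fluoride is a weak-field ligand for a first-row metal, so the complex is high-spin. The t₂g³e_g¹ (high-spin) configuration has an unevenly filled e_g set; the Jahn–Teller theorem predicts a tetragonal distortion (typically axial elongation) to lift the degeneracy.
[CrCl6]: Summing ligand charges against the 0 overall charge gives an oxidation state of +6 for chromium. Group 6 minus oxidation state 6 gives a d⁰ configuration. The d⁰ configuration leaves the e_g set evenly filled (or empty) — no strong Jahn–Teller driving force.

[CrF6]^4-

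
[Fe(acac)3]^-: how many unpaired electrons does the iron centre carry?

4 unpaired electrons

Summing ligand charges against the −1 overall charge gives an oxidation state of +2 for iron.
Group 8 minus oxidation state 2 gives a d⁶ configuration.
Counting donor atoms: 3×acetylacetonate (bidentate) → 6 donors. Coordination number = 6.
The spin state decides the count: Acetylacetonate is a weak-field ligand for a first-row metal, so the complex is high-spin.
An octahedral high-spin d⁶ ion is t₂g⁴e_g², giving 4 unpaired electrons.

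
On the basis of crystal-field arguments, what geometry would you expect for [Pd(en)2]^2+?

square planar

Ethylenediamine is neutral; balancing the +2 overall charge requires Pd(II).
Group 10 minus oxidation state 2 gives a d⁸ configuration.
Counting donor atoms: 2×ethylenediamine (bidentate) → 4 donors. Coordination number = 4.
A 4d d⁸ ion has a large crystal-field splitting; square planar leaves the high-energy d_{x²−y²} orbital empty and maximises CFSE.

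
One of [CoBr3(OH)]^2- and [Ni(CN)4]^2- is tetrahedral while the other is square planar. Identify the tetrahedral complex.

For [CoBr3(OH)]^2-: Ligand charges: each bromide is −1; each hydroxide is −1. With an overall charge of −2 the cobalt centre must be in the +2 oxidation state. Co sits in group 9, so the d-electron count is 9 − 2 = 7. For a high-spin 3d d⁷ ion with weak-field ligands the small Δₜ gives little square-planar CFSE advantage, so four ligands adopt the sterically favoured tetrahedral geometry. → tetrahedral.
For [Ni(CN)4]^2-: Summing ligand charges against the −2 overall charge gives an oxidation state of +2 for nickel. Group 10 minus oxidation state 2 gives a d⁸ configuration. Cyanide is a strong-field ligand (high in the spectrochemical series). A 3d d⁸ ion with strong-field ligands gains enough CFSE to favour square planar over tetrahedral. → square planar.

[CoBr3(OH)]^2-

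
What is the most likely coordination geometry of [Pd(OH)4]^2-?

square planar

Summing ligand charges against the −2 overall charge gives an oxidation state of +2 for palladium.
Group 10 minus oxidation state 2 gives a d⁸ configuration.
Coordination number: 4.
A 4d d⁸ ion has a large crystal-field splitting; square planar leaves the high-energy d_{x²−y²} orbital empty and maximises CFSE.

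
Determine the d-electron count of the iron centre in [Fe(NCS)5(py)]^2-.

d⁵

Ligand charges: each isothiocyanate is −1; pyridine is neutral. With an overall charge of −2 the iron centre must be in the +3 oxidation state.
Group 8 minus oxidation state 3 gives a d⁵ configuration.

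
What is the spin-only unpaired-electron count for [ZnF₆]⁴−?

Summing ligand charges against the −4 overall charge gives an oxidation state of +2 for zinc.
Group 12 minus oxidation state 2 gives a d¹⁰ configuration.
In an octahedral field the d¹⁰ configuration is t₂g⁶e_g⁴, giving 0 unpaired electrons.

0 unpaired electrons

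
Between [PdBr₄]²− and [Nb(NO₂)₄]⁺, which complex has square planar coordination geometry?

For [PdBr₄]²−: Summing ligand charges against the −2 overall charge gives an oxidation state of +2 for palladium. Group 10 minus oxidation state 2 gives a d⁸ configuration. A 4d d⁸ ion has a large crystal-field splitting; square planar leaves the high-energy d_{x²−y²} orbital empty and maximises CFSE. → square planar.
For [Nb(NO₂)₄]⁺: Ligand charges: each nitro (N-bound nitrite) is −1. With an overall charge of +1 the niobium centre must be in the +5 oxidation state. Niobium is a group-5 element; Nb(V) is therefore d⁰. A d⁰ ion has no crystal-field stabilisation preference between square planar and tetrahedral, so four ligands adopt the sterically favoured tetrahedral geometry. → tetrahedral.

[PdBr₄]²−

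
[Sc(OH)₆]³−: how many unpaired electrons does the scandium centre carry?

Summing ligand charges against the −3 overall charge gives an oxidation state of +3 for scandium.
Scandium is a group-3 element; Sc(III) is therefore d⁰.
In an octahedral field the d⁰ configuration is t₂g⁰e_g⁰, giving 0 unpaired electrons.

0 unpaired electrons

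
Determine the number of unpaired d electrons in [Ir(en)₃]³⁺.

Ligand charges: ethylenediamine is neutral. With an overall charge of +3 the iridium centre must be in the +3 oxidation state.
Iridium is a group-9 element; Ir(III) is therefore d⁶.
Counting donor atoms: 3×ethylenediamine (bidentate) → 6 donors. Coordination number = 6.
The spin state decides the count: a 5d ion has a large Δₒ and is invariably low-spin.
An octahedral low-spin d⁶ ion is t₂g⁶e_g⁰, giving 0 unpaired electrons.

0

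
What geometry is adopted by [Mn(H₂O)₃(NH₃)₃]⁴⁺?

Summing ligand charges against the +4 overall charge gives an oxidation state of +4 for manganese.
Manganese is a group-7 element; Mn(IV) is therefore d³.
Coordination number: 6.
Six donors around a single metal centre give an octahedral coordination sphere.

octahedral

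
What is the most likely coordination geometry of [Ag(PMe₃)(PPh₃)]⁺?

Summing ligand charges against the +1 overall charge gives an oxidation state of +1 for silver.
Silver is a group-11 element; Ag(I) is therefore d¹⁰.
With 2 monodentate ligands the coordination number is 2.
A d¹⁰ ion with only two ligands adopts a linear arrangement (sp hybridisation; no CFSE preference).

linear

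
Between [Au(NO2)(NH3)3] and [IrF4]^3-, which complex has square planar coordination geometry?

For [Au(NO2)(NH3)3]: Ligand charges: each nitro (N-bound nitrite) is −1; ammonia is neutral. With an overall charge of 0 the gold centre must be in the +1 oxidation state. Group 11 minus oxidation state 1 gives a d¹⁰ configuration. A d¹⁰ ion has no crystal-field stabilisation preference between square planar and tetrahedral, so four ligands adopt the sterically favoured tetrahedral geometry. → tetrahedral.
For [IrF4]^3-: Ligand charges: each fluoride is −1. With an overall charge of −3 the iridium centre must be in the +1 oxidation state. Ir sits in group 9, so the d-electron count is 9 − 1 = 8. A 5d d⁸ ion has a large crystal-field splitting; square planar leaves the high-energy d_{x²−y²} orbital empty and maximises CFSE. → square planar.

[IrF4]^3-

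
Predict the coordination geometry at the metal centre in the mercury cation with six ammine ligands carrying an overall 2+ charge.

Ligand charges: ammonia is neutral. With an overall charge of +2 the mercury centre must be in the +2 oxidation state.
Group 12 minus oxidation state 2 gives a d¹⁰ configuration.
With 6 monodentate ligands the coordination number is 6.
Six donors around a single metal centre give an octahedral coordination sphere.

octahedral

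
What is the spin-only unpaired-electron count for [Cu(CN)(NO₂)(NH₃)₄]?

Each cyanide is −1; each nitro (N-bound nitrite) is −1; ammonia is neutral; balancing the 0 overall charge requires Cu(II).
Cu sits in group 11, so the d-electron count is 11 − 2 = 9.
In an octahedral field the d⁹ configuration is t₂g⁶e_g³ (only one arrangement possible), giving 1 unpaired electron.

1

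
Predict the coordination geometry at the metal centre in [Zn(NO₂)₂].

linear

Ligand charges: each nitro (N-bound nitrite) is −1. With an overall charge of 0 the zinc centre must be in the +2 oxidation state.
Zinc is a group-12 element; Zn(II) is therefore d¹⁰.
With 2 monodentate ligands the coordination number is 2.
A d¹⁰ ion with only two ligands adopts a linear arrangement (sp hybridisation; no CFSE preference).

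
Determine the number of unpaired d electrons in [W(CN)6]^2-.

2

Each cyanide is −1; balancing the −2 overall charge requires W(IV).
W sits in group 6, so the d-electron count is 6 − 4 = 2.
In an octahedral field the d² configuration is t₂g²e_g⁰ (only one arrangement possible), giving 2 unpaired electrons.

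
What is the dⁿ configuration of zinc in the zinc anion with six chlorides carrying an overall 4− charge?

Summing ligand charges against the −4 overall charge gives an oxidation state of +2 for zinc.
Zn sits in group 12, so the d-electron count is 12 − 2 = 10.

d10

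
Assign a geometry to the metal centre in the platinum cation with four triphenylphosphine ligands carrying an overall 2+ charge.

Triphenylphosphine is neutral; balancing the +2 overall charge requires Pt(II).
Platinum is a group-10 element; Pt(II) is therefore d⁸.
Coordination number: 4.
A 5d d⁸ ion has a large crystal-field splitting; square planar leaves the high-energy d_{x²−y²} orbital empty and maximises CFSE.

square planar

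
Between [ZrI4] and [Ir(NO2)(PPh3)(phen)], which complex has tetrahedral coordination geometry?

For [ZrI4]: Ligand charges: each iodide is −1. With an overall charge of 0 the zirconium centre must be in the +4 oxidation state. Group 4 minus oxidation state 4 gives a d⁰ configuration. A d⁰ ion has no crystal-field stabilisation preference between square planar and tetrahedral, so four ligands adopt the sterically favoured tetrahedral geometry. → tetrahedral.
For [Ir(NO2)(PPh3)(phen)]: Each nitro (N-bound nitrite) is −1; triphenylphosphine is neutral; 1,10-phenanthroline is neutral; balancing the 0 overall charge requires Ir(I). Iridium is a group-9 element; Ir(I) is therefore d⁸. A 5d d⁸ ion has a large crystal-field splitting; square planar leaves the high-energy d_{x²−y²} orbital empty and maximises CFSE. → square planar.

[ZrI4]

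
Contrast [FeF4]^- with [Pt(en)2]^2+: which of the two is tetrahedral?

[FeF4]^-

For [FeF4]^-: Ligand charges: each fluoride is −1. With an overall charge of −1 the iron centre must be in the +3 oxidation state. Group 8 minus oxidation state 3 gives a d⁵ configuration. A high-spin d⁵ ion has zero CFSE in either geometry, so four ligands adopt the sterically favoured tetrahedral geometry. → tetrahedral.
For [Pt(en)2]^2+: Ethylenediamine is neutral; balancing the +2 overall charge requires Pt(II). Pt sits in group 10, so the d-electron count is 10 − 2 = 8. A 5d d⁸ ion has a large crystal-field splitting; square planar leaves the high-energy d_{x²−y²} orbital empty and maximises CFSE. → square planar.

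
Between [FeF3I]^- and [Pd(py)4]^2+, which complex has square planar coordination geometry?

[Pd(py)4]^2+

For [FeF3I]^-: Ligand charges: each fluoride is −1; each iodide is −1. With an overall charge of −1 the iron centre must be in the +3 oxidation state. Iron is a group-8 element; Fe(III) is therefore d⁵. A high-spin d⁵ ion has zero CFSE in either geometry, so four ligands adopt the sterically favoured tetrahedral geometry. → tetrahedral.
For [Pd(py)4]^2+: Ligand charges: pyridine is neutral. With an overall charge of +2 the palladium centre must be in the +2 oxidation state. Palladium is a group-10 element; Pd(II) is therefore d⁸. A 4d d⁸ ion has a large crystal-field splitting; square planar leaves the high-energy d_{x²−y²} orbital empty and maximises CFSE. → square planar.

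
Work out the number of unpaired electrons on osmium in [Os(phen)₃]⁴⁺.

Ligand charges: 1,10-phenanthroline is neutral. With an overall charge of +4 the osmium centre must be in the +4 oxidation state.
Osmium is a group-8 element; Os(IV) is therefore d⁴.
Counting donor atoms: 3×1,10-phenanthroline (bidentate) → 6 donors. Coordination number = 6.
The spin state decides the count: a 5d ion has a large Δₒ and is invariably low-spin.
An octahedral low-spin d⁴ ion is t₂g⁴e_g⁰, giving 2 unpaired electrons.

2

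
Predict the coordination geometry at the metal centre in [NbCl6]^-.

octahedral

Summing ligand charges against the −1 overall charge gives an oxidation state of +5 for niobium.
Nb sits in group 5, so the d-electron count is 5 − 5 = 0.
With 6 monodentate ligands the coordination number is 6.
Six donors around a single metal centre give an octahedral coordination sphere.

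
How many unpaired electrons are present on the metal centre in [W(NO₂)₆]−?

1 unpaired electron

Summing ligand charges against the −1 overall charge gives an oxidation state of +5 for tungsten.
Group 6 minus oxidation state 5 gives a d¹ configuration.
In an octahedral field the d¹ configuration is t₂g¹e_g⁰ (only one arrangement possible), giving 1 unpaired electron.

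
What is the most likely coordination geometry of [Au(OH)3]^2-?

Each hydroxide is −1; balancing the −2 overall charge requires Au(I).
Group 11 minus oxidation state 1 gives a d¹⁰ configuration.
Coordination number: 3.
Three ligands around a d¹⁰ centre minimise repulsion in a trigonal-planar arrangement.

trigonal planar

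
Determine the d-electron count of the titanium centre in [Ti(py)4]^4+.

Pyridine is neutral; balancing the +4 overall charge requires Ti(IV).
Titanium is a group-4 element; Ti(IV) is therefore d⁰.

d0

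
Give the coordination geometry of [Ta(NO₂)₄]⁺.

tetrahedral

Ligand charges: each nitro (N-bound nitrite) is −1. With an overall charge of +1 the tantalum centre must be in the +5 oxidation state.
Ta sits in group 5, so the d-electron count is 5 − 5 = 0.
Coordination number: 4.
A d⁰ ion has no crystal-field stabilisation preference between square planar and tetrahedral, so four ligands adopt the sterically favoured tetrahedral geometry.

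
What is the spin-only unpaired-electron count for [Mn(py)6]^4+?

3 unpaired electrons

Ligand charges: pyridine is neutral. With an overall charge of +4 the manganese centre must be in the +4 oxidation state.
Mn sits in group 7, so the d-electron count is 7 − 4 = 3.
In an octahedral field the d³ configuration is t₂g³e_g⁰ (only one arrangement possible), giving 3 unpaired electrons.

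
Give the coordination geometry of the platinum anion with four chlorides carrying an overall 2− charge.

Summing ligand charges against the −2 overall charge gives an oxidation state of +2 for platinum.
Pt sits in group 10, so the d-electron count is 10 − 2 = 8.
Coordination number: 4.
A 5d d⁸ ion has a large crystal-field splitting; square planar leaves the high-energy d_{x²−y²} orbital empty and maximises CFSE.

square planar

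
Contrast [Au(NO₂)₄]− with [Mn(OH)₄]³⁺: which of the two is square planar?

[Au(NO₂)₄]−

For [Au(NO₂)₄]−: Ligand charges: each nitro (N-bound nitrite) is −1. With an overall charge of −1 the gold centre must be in the +3 oxidation state. Au sits in group 11, so the d-electron count is 11 − 3 = 8. A 5d d⁸ ion has a large crystal-field splitting; square planar leaves the high-energy d_{x²−y²} orbital empty and maximises CFSE. → square planar.
For [Mn(OH)₄]³⁺: Summing ligand charges against the +3 overall charge gives an oxidation state of +7 for manganese. Manganese is a group-7 element; Mn(VII) is therefore d⁰. A d⁰ ion has no crystal-field stabilisation preference between square planar and tetrahedral, so four ligands adopt the sterically favoured tetrahedral geometry. → tetrahedral.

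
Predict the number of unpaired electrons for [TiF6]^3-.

Ligand charges: each fluoride is −1. With an overall charge of −3 the titanium centre must be in the +3 oxidation state.
Titanium is a group-4 element; Ti(III) is therefore d¹.
In an octahedral field the d¹ configuration is t₂g¹e_g⁰ (only one arrangement possible), giving 1 unpaired electron.

1 unpaired electron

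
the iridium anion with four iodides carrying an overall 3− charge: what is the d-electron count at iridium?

Each iodide is −1; balancing the −3 overall charge requires Ir(I).
Group 9 minus oxidation state 1 gives a d⁸ configuration.

d⁸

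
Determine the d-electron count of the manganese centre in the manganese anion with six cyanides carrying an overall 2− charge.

Summing ligand charges against the −2 overall charge gives an oxidation state of +4 for manganese.
Group 7 minus oxidation state 4 gives a d³ configuration.

d³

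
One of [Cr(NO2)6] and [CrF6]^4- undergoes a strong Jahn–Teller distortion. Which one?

[Cr(NO2)6]: Each nitro (N-bound nitrite) is −1; balancing the 0 overall charge requires Cr(VI). Cr sits in group 6, so the d-electron count is 6 − 6 = 0. The d⁰ configuration leaves the e_g set evenly filled (or empty) — no strong Jahn–Teller driving force.
[CrF6]^4-: Summing ligand charges against the −4 overall charge gives an oxidation state of +2 for chromium. Chromium is a group-6 element; Cr(II) is therefore d⁴. Fluoride is a weak-field ligand for a first-row metal, so the complex is high-spin. The t₂g³e_g¹ (high-spin) configuration has an unevenly filled e_g set; the Jahn–Teller theorem predicts a tetragonal distortion (typically axial elongation) to lift the degeneracy.

[CrF6]^4-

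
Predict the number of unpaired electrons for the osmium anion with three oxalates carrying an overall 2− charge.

Summing ligand charges against the −2 overall charge gives an oxidation state of +4 for osmium.
Os sits in group 8, so the d-electron count is 8 − 4 = 4.
Counting donor atoms: 3×oxalate (bidentate) → 6 donors. Coordination number = 6.
The spin state decides the count: a 5d ion has a large Δₒ and is invariably low-spin.
An octahedral low-spin d⁴ ion is t₂g⁴e_g⁰, giving 2 unpaired electrons.

2 unpaired electrons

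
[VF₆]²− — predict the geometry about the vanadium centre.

Summing ligand charges against the −2 overall charge gives an oxidation state of +4 for vanadium.
V sits in group 5, so the d-electron count is 5 − 4 = 1.
Coordination number: 6.
Six donors around a single metal centre give an octahedral coordination sphere.

octahedral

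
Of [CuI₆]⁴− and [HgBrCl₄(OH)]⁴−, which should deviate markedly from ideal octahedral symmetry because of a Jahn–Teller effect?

[CuI₆]⁴−: Each iodide is −1; balancing the −4 overall charge requires Cu(II). Group 11 minus oxidation state 2 gives a d⁹ configuration. The t₂g⁶e_g³ configuration has an unevenly filled e_g set; the Jahn–Teller theorem predicts a tetragonal distortion (typically axial elongation) to lift the degeneracy.
[HgBrCl₄(OH)]⁴−: Each bromide is −1; each chloride is −1; each hydroxide is −1; balancing the −4 overall charge requires Hg(II). Hg sits in group 12, so the d-electron count is 12 − 2 = 10. The d¹⁰ configuration leaves the e_g set evenly filled (or empty) — no strong Jahn–Teller driving force.

[CuI₆]⁴−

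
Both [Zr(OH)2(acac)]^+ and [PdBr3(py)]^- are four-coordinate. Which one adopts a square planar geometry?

[PdBr3(py)]^-

For [Zr(OH)2(acac)]^+: Ligand charges: each hydroxide is −1; each acetylacetonate is −1. With an overall charge of +1 the zirconium centre must be in the +4 oxidation state. Group 4 minus oxidation state 4 gives a d⁰ configuration. A d⁰ ion has no crystal-field stabilisation preference between square planar and tetrahedral, so four ligands adopt the sterically favoured tetrahedral geometry. → tetrahedral.
For [PdBr3(py)]^-: Summing ligand charges against the −1 overall charge gives an oxidation state of +2 for palladium. Pd sits in group 10, so the d-electron count is 10 − 2 = 8. A 4d d⁸ ion has a large crystal-field splitting; square planar leaves the high-energy d_{x²−y²} orbital empty and maximises CFSE. → square planar.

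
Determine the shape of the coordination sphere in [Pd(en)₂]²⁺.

square planar

Ligand charges: ethylenediamine is neutral. With an overall charge of +2 the palladium centre must be in the +2 oxidation state.
Palladium is a group-10 element; Pd(II) is therefore d⁸.
Counting donor atoms: 2×ethylenediamine (bidentate) → 4 donors. Coordination number = 4.
A 4d d⁸ ion has a large crystal-field splitting; square planar leaves the high-energy d_{x²−y²} orbital empty and maximises CFSE.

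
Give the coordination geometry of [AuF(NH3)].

linear

Each fluoride is −1; ammonia is neutral; balancing the 0 overall charge requires Au(I).
Au sits in group 11, so the d-electron count is 11 − 1 = 10.
With 2 monodentate ligands the coordination number is 2.
A d¹⁰ ion with only two ligands adopts a linear arrangement (sp hybridisation; no CFSE preference).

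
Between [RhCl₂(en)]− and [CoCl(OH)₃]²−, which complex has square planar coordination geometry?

For [RhCl₂(en)]−: Ligand charges: each chloride is −1; ethylenediamine is neutral. With an overall charge of −1 the rhodium centre must be in the +1 oxidation state. Group 9 minus oxidation state 1 gives a d⁸ configuration. A 4d d⁸ ion has a large crystal-field splitting; square planar leaves the high-energy d_{x²−y²} orbital empty and maximises CFSE. → square planar.
For [CoCl(OH)₃]²−: Ligand charges: each chloride is −1; each hydroxide is −1. With an overall charge of −2 the cobalt centre must be in the +2 oxidation state. Group 9 minus oxidation state 2 gives a d⁷ configuration. For a high-spin 3d d⁷ ion with weak-field ligands the small Δₜ gives little square-planar CFSE advantage, so four ligands adopt the sterically favoured tetrahedral geometry. → tetrahedral.

[RhCl₂(en)]−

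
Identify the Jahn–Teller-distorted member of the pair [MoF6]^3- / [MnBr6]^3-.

[MnBr6]^3-

[MoF6]^3-: Ligand charges: each fluoride is −1. With an overall charge of −3 the molybdenum centre must be in the +3 oxidation state. Molybdenum is a group-6 element; Mo(III) is therefore d³. The d³ configuration leaves the e_g set evenly filled (or empty) — no strong Jahn–Teller driving force.
[MnBr6]^3-: Each bromide is −1; balancing the −3 overall charge requires Mn(III). Manganese is a group-7 element; Mn(III) is therefore d⁴. Bromide is a weak-field ligand for a first-row metal, so the complex is high-spin. The t₂g³e_g¹ (high-spin) configuration has an unevenly filled e_g set; the Jahn–Teller theorem predicts a tetragonal distortion (typically axial elongation) to lift the degeneracy.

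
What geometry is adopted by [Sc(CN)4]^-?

tetrahedral

Summing ligand charges against the −1 overall charge gives an oxidation state of +3 for scandium.
Sc sits in group 3, so the d-electron count is 3 − 3 = 0.
With 4 monodentate ligands the coordination number is 4.
A d⁰ ion has no crystal-field stabilisation preference between square planar and tetrahedral, so four ligands adopt the sterically favoured tetrahedral geometry.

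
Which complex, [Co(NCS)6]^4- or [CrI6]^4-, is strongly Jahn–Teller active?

[CrI6]^4-

[Co(NCS)6]^4-: Each isothiocyanate is −1; balancing the −4 overall charge requires Co(II). Cobalt is a group-9 element; Co(II) is therefore d⁷. Isothiocyanate is a weak-field ligand for a first-row metal, so the complex is high-spin. The d⁷ configuration leaves the e_g set evenly filled (or empty) — no strong Jahn–Teller driving force.
[CrI6]^4-: Ligand charges: each iodide is −1. With an overall charge of −4 the chromium centre must be in the +2 oxidation state. Cr sits in group 6, so the d-electron count is 6 − 2 = 4. Iodide is a weak-field ligand for a first-row metal, so the complex is high-spin. The t₂g³e_g¹ (high-spin) configuration has an unevenly filled e_g set; the Jahn–Teller theorem predicts a tetragonal distortion (typically axial elongation) to lift the degeneracy.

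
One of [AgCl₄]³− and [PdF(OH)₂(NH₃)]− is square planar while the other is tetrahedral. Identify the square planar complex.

[PdF(OH)₂(NH₃)]−

For [AgCl₄]³−: Each chloride is −1; balancing the −3 overall charge requires Ag(I). Silver is a group-11 element; Ag(I) is therefore d¹⁰. A d¹⁰ ion has no crystal-field stabilisation preference between square planar and tetrahedral, so four ligands adopt the sterically favoured tetrahedral geometry. → tetrahedral.
For [PdF(OH)₂(NH₃)]−: Each fluoride is −1; each hydroxide is −1; ammonia is neutral; balancing the −1 overall charge requires Pd(II). Group 10 minus oxidation state 2 gives a d⁸ configuration. A 4d d⁸ ion has a large crystal-field splitting; square planar leaves the high-energy d_{x²−y²} orbital empty and maximises CFSE. → square planar.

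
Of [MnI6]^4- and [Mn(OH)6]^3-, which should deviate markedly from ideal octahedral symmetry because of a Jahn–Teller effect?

[Mn(OH)6]^3-

[MnI6]^4-: Ligand charges: each iodide is −1. With an overall charge of −4 the manganese centre must be in the +2 oxidation state. Group 7 minus oxidation state 2 gives a d⁵ configuration. Iodide is a weak-field ligand for a first-row metal, so the complex is high-spin. The d⁵ configuration leaves the e_g set evenly filled (or empty) — no strong Jahn–Teller driving force.
[Mn(OH)6]^3-: Ligand charges: each hydroxide is −1. With an overall charge of −3 the manganese centre must be in the +3 oxidation state. Manganese is a group-7 element; Mn(III) is therefore d⁴. Hydroxide is a weak-field ligand for a first-row metal, so the complex is high-spin. The t₂g³e_g¹ (high-spin) configuration has an unevenly filled e_g set; the Jahn–Teller theorem predicts a tetragonal distortion (typically axial elongation) to lift the degeneracy.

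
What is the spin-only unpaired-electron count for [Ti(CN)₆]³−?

Each cyanide is −1; balancing the −3 overall charge requires Ti(III).
Group 4 minus oxidation state 3 gives a d¹ configuration.
In an octahedral field the d¹ configuration is t₂g¹e_g⁰ (only one arrangement possible), giving 1 unpaired electron.

1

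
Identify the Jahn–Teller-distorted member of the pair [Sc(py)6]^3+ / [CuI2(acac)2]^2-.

[Sc(py)6]^3+: Pyridine is neutral; balancing the +3 overall charge requires Sc(III). Group 3 minus oxidation state 3 gives a d⁰ configuration. The d⁰ configuration leaves the e_g set evenly filled (or empty) — no strong Jahn–Teller driving force.
[CuI2(acac)2]^2-: Each iodide is −1; each acetylacetonate is −1; balancing the −2 overall charge requires Cu(II). Cu sits in group 11, so the d-electron count is 11 − 2 = 9. The t₂g⁶e_g³ configuration has an unevenly filled e_g set; the Jahn–Teller theorem predicts a tetragonal distortion (typically axial elongation) to lift the degeneracy.

[CuI2(acac)2]^2-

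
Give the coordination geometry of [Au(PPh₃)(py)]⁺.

Summing ligand charges against the +1 overall charge gives an oxidation state of +1 for gold.
Gold is a group-11 element; Au(I) is therefore d¹⁰.
With 2 monodentate ligands the coordination number is 2.
A d¹⁰ ion with only two ligands adopts a linear arrangement (sp hybridisation; no CFSE preference).

linear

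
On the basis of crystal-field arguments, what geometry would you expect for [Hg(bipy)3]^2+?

octahedral

2,2′-bipyridine is neutral; balancing the +2 overall charge requires Hg(II).
Group 12 minus oxidation state 2 gives a d¹⁰ configuration.
Counting donor atoms: 3×2,2′-bipyridine (bidentate) → 6 donors. Coordination number = 6.
Six donors around a single metal centre give an octahedral coordination sphere.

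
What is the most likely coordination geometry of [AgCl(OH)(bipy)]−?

tetrahedral

Summing ligand charges against the −1 overall charge gives an oxidation state of +1 for silver.
Silver is a group-11 element; Ag(I) is therefore d¹⁰.
Counting donor atoms: 1×chloride (monodentate) → 1 donor; 1×hydroxide (monodentate) → 1 donor; 1×2,2′-bipyridine (bidentate) → 2 donors. Coordination number = 4.
A d¹⁰ ion has no crystal-field stabilisation preference between square planar and tetrahedral, so four ligands adopt the sterically favoured tetrahedral geometry.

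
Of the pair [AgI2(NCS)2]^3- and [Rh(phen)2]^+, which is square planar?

For [AgI2(NCS)2]^3-: Summing ligand charges against the −3 overall charge gives an oxidation state of +1 for silver. Group 11 minus oxidation state 1 gives a d¹⁰ configuration. A d¹⁰ ion has no crystal-field stabilisation preference between square planar and tetrahedral, so four ligands adopt the sterically favoured tetrahedral geometry. → tetrahedral.
For [Rh(phen)2]^+: 1,10-phenanthroline is neutral; balancing the +1 overall charge requires Rh(I). Group 9 minus oxidation state 1 gives a d⁸ configuration. A 4d d⁸ ion has a large crystal-field splitting; square planar leaves the high-energy d_{x²−y²} orbital empty and maximises CFSE. → square planar.

[Rh(phen)2]^+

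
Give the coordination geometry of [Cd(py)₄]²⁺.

tetrahedral

Pyridine is neutral; balancing the +2 overall charge requires Cd(II).
Group 12 minus oxidation state 2 gives a d¹⁰ configuration.
Coordination number: 4.
A d¹⁰ ion has no crystal-field stabilisation preference between square planar and tetrahedral, so four ligands adopt the sterically favoured tetrahedral geometry.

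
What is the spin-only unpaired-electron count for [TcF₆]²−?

3

Summing ligand charges against the −2 overall charge gives an oxidation state of +4 for technetium.
Group 7 minus oxidation state 4 gives a d³ configuration.
In an octahedral field the d³ configuration is t₂g³e_g⁰ (only one arrangement possible), giving 3 unpaired electrons.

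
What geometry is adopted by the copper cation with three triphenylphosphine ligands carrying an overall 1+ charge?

trigonal planar

Ligand charges: triphenylphosphine is neutral. With an overall charge of +1 the copper centre must be in the +1 oxidation state.
Cu sits in group 11, so the d-electron count is 11 − 1 = 10.
With 3 monodentate ligands the coordination number is 3.
Three ligands around a d¹⁰ centre minimise repulsion in a trigonal-planar arrangement.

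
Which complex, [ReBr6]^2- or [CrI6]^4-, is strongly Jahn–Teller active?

[ReBr6]^2-: Ligand charges: each bromide is −1. With an overall charge of −2 the rhenium centre must be in the +4 oxidation state. Re sits in group 7, so the d-electron count is 7 − 4 = 3. The d³ configuration leaves the e_g set evenly filled (or empty) — no strong Jahn–Teller driving force.
[CrI6]^4-: Each iodide is −1; balancing the −4 overall charge requires Cr(II). Cr sits in group 6, so the d-electron count is 6 − 2 = 4. Iodide is a weak-field ligand for a first-row metal, so the complex is high-spin. The t₂g³e_g¹ (high-spin) configuration has an unevenly filled e_g set; the Jahn–Teller theorem predicts a tetragonal distortion (typically axial elongation) to lift the degeneracy.

[CrI6]^4-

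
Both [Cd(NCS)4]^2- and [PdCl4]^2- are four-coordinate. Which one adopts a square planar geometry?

[PdCl4]^2-

For [Cd(NCS)4]^2-: Summing ligand charges against the −2 overall charge gives an oxidation state of +2 for cadmium. Group 12 minus oxidation state 2 gives a d¹⁰ configuration. A d¹⁰ ion has no crystal-field stabilisation preference between square planar and tetrahedral, so four ligands adopt the sterically favoured tetrahedral geometry. → tetrahedral.
For [PdCl4]^2-: Ligand charges: each chloride is −1. With an overall charge of −2 the palladium centre must be in the +2 oxidation state. Group 10 minus oxidation state 2 gives a d⁸ configuration. A 4d d⁸ ion has a large crystal-field splitting; square planar leaves the high-energy d_{x²−y²} orbital empty and maximises CFSE. → square planar.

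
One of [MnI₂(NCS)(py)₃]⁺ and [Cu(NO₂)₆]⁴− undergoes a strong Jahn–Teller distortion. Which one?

[Cu(NO₂)₆]⁴−

[MnI₂(NCS)(py)₃]⁺: Ligand charges: each iodide is −1; each isothiocyanate is −1; pyridine is neutral. With an overall charge of +1 the manganese centre must be in the +4 oxidation state. Mn sits in group 7, so the d-electron count is 7 − 4 = 3. The d³ configuration leaves the e_g set evenly filled (or empty) — no strong Jahn–Teller driving force.
[Cu(NO₂)₆]⁴−: Summing ligand charges against the −4 overall charge gives an oxidation state of +2 for copper. Copper is a group-11 element; Cu(II) is therefore d⁹. The t₂g⁶e_g³ configuration has an unevenly filled e_g set; the Jahn–Teller theorem predicts a tetragonal distortion (typically axial elongation) to lift the degeneracy.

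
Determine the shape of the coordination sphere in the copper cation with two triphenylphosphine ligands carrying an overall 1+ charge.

linear

Triphenylphosphine is neutral; balancing the +1 overall charge requires Cu(I).
Group 11 minus oxidation state 1 gives a d¹⁰ configuration.
Coordination number: 2.
A d¹⁰ ion with only two ligands adopts a linear arrangement (sp hybridisation; no CFSE preference).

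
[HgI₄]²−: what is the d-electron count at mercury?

d¹⁰

Ligand charges: each iodide is −1. With an overall charge of −2 the mercury centre must be in the +2 oxidation state.
Hg sits in group 12, so the d-electron count is 12 − 2 = 10.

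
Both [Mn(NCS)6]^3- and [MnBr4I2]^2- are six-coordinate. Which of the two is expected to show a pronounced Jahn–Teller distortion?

[Mn(NCS)6]^3-

[Mn(NCS)6]^3-: Each isothiocyanate is −1; balancing the −3 overall charge requires Mn(III). Mn sits in group 7, so the d-electron count is 7 − 3 = 4. Isothiocyanate is a weak-field ligand for a first-row metal, so the complex is high-spin. The t₂g³e_g¹ (high-spin) configuration has an unevenly filled e_g set; the Jahn–Teller theorem predicts a tetragonal distortion (typically axial elongation) to lift the degeneracy.
[MnBr4I2]^2-: Ligand charges: each bromide is −1; each iodide is −1. With an overall charge of −2 the manganese centre must be in the +4 oxidation state. Manganese is a group-7 element; Mn(IV) is therefore d³. The d³ configuration leaves the e_g set evenly filled (or empty) — no strong Jahn–Teller driving force.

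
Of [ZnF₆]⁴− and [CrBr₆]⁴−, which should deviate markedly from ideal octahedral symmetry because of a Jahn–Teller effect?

[ZnF₆]⁴−: Summing ligand charges against the −4 overall charge gives an oxidation state of +2 for zinc. Zn sits in group 12, so the d-electron count is 12 − 2 = 10. The d¹⁰ configuration leaves the e_g set evenly filled (or empty) — no strong Jahn–Teller driving force.
[CrBr₆]⁴−: Ligand charges: each bromide is −1. With an overall charge of −4 the chromium centre must be in the +2 oxidation state. Group 6 minus oxidation state 2 gives a d⁴ configuration. Bromide is a weak-field ligand for a first-row metal, so the complex is high-spin. The t₂g³e_g¹ (high-spin) configuration has an unevenly filled e_g set; the Jahn–Teller theorem predicts a tetragonal distortion (typically axial elongation) to lift the degeneracy.

[CrBr₆]⁴−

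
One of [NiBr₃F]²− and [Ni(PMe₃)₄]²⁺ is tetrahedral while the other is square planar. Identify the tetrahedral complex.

[NiBr₃F]²−

For [NiBr₃F]²−: Ligand charges: each bromide is −1; each fluoride is −1. With an overall charge of −2 the nickel centre must be in the +2 oxidation state. Ni sits in group 10, so the d-electron count is 10 − 2 = 8. Bromide and fluoride are weak-field ligands. With weak-field ligands the CFSE gain from square planar is small, so a 3d d⁸ ion takes the sterically preferred tetrahedral geometry. → tetrahedral.
For [Ni(PMe₃)₄]²⁺: Ligand charges: trimethylphosphine is neutral. With an overall charge of +2 the nickel centre must be in the +2 oxidation state. Group 10 minus oxidation state 2 gives a d⁸ configuration. Trimethylphosphine is a strong-field ligand (high in the spectrochemical series). A 3d d⁸ ion with strong-field ligands gains enough CFSE to favour square planar over tetrahedral. → square planar.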